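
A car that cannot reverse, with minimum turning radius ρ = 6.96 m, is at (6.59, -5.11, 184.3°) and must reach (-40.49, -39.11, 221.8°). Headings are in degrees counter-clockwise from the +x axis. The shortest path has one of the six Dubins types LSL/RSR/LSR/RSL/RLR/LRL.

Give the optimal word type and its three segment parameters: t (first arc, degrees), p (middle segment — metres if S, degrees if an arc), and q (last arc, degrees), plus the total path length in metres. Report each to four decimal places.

Let ψ = atan2(Δy, Δx) = atan2(-34.00, -47.08) = -144.1641° be the start→goal bearing.
Normalize: d = |goal − start| / ρ = 58.073457/6.96 = 8.343887, α = (θ_start − ψ) mod 360° = 328.4641° = 5.732780 rad, β = (θ_goal − ψ) mod 360° = 5.9641° = 0.104094 rad.
Common terms: sin α = -0.523032, cos α = 0.852313, sin β = 0.103906, cos β = 0.994587, cos(α−β) = 0.793353, d² = 69.620458. Work in radians in the unit-radius frame; every candidate has L = ρ·(t + p + q).
LSL: p² = 2 + d² − 2cos(α−β) + 2d(sin α − sin β) = 59.571550; p = √p² = 7.718261; φ = atan2(cos β − cos α, d + sin α − sin β) = 0.018435 rad; t = (φ − α) mod 2π = 0.568839 rad, q = (β − φ) mod 2π = 0.085659 rad → L = 6.96·(0.568839 + 7.718261 + 0.085659) = 6.96·8.372759 = 58.274405 m
RSR: p² = 2 + d² − 2cos(α−β) + 2d(sin β − sin α) = 80.495953; p = √p² = 8.971954; φ = atan2(cos α − cos β, d − sin α + sin β) = -0.015858 rad; t = (α − φ) mod 2π = 5.748639 rad, q = (φ − β) mod 2π = 6.163233 rad → L = 6.96·(5.748639 + 8.971954 + 6.163233) = 6.96·20.883826 = 145.351428 m
LSR: p² = d² − 2 + 2cos(α−β) + 2d(sin α + sin β) = 62.212875; p = √p² = 7.887514; φ = atan2(−cos α − cos β, d + sin α + sin β) − atan2(−2, p) = 0.019364 rad; t = (φ − α) mod 2π = 0.569769 rad, q = (φ − β) mod 2π = 6.198456 rad → L = 6.96·(0.569769 + 7.887514 + 6.198456) = 6.96·14.655739 = 102.003941 m
RSL: p² = d² − 2 + 2cos(α−β) − 2d(sin α + sin β) = 76.201456; p = √p² = 8.729345; φ = atan2(cos α + cos β, d − sin α − sin β) − atan2(2, p) = -0.017504 rad; t = (α − φ) mod 2π = 5.750285 rad, q = (β − φ) mod 2π = 0.121598 rad → L = 6.96·(5.750285 + 8.729345 + 0.121598) = 6.96·14.601227 = 101.624542 m
RLR: c = (6 − d² + 2cos(α−β) + 2d(sin α − sin β))/8 = -9.061994, |c| > 1 → infeasible
LRL: c = (6 − d² + 2cos(α−β) − 2d(sin α − sin β))/8 = -6.446444, |c| > 1 → infeasible
Shortest: LSL with L = 58.274405 m ≈ 58.2744 m
Convert LSL to answer units (arcs ×180/π): t = 0.568839·180/π = 32.5921°, p = ρ·p = 6.96·7.718261 = 53.7191 m, q = 0.085659·180/π = 4.9079°, L = 58.2744 m.

LSL: t = 32.5921°, p = 53.7191 m, q = 4.9079°, L = 58.2744 m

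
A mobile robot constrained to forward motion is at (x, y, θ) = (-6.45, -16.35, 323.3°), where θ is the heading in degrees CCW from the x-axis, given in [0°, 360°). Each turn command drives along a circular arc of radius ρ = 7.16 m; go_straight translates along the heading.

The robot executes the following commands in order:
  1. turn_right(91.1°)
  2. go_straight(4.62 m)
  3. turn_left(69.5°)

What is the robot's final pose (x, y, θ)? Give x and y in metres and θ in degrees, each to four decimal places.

set_pose: (x, y, θ) = (-6.4500, -16.3500, 323.3000°), ρ = 7.16
turn_right(91.1°): centre at ρ to the right, rotate −91.1° → (-5.0715, -26.4791, 232.2000°)
go_straight(4.62): x += 4.62·cos θ, y += 4.62·sin θ → (-7.9031, -30.1296, 232.2000°)
turn_left(69.5°): centre at ρ to the left, rotate +69.5° → (-8.3374, -38.2804, 301.7000°)

(-8.3374, -38.2804, 301.7000°)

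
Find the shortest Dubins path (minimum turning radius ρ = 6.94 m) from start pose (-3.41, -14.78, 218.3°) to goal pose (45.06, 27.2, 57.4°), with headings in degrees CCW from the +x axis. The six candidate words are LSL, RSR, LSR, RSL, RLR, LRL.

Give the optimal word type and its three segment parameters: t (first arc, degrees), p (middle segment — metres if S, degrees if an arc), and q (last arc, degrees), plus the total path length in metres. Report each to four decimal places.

Let ψ = atan2(Δy, Δx) = atan2(41.98, 48.47) = 40.8959° be the start→goal bearing.
Normalize: d = |goal − start| / ρ = 64.122237/6.94 = 9.239515, α = (θ_start − ψ) mod 360° = 177.4041° = 3.096285 rad, β = (θ_goal − ψ) mod 360° = 16.5041° = 0.288050 rad.
Common terms: sin α = 0.045292, cos α = -0.998974, sin β = 0.284084, cos β = 0.958800, cos(α−β) = -0.944949, d² = 85.368646. Work in radians in the unit-radius frame; every candidate has L = ρ·(t + p + q).
LSL: p² = 2 + d² − 2cos(α−β) + 2d(sin α − sin β) = 84.845907; p = √p² = 9.211184; φ = atan2(cos β − cos α, d + sin α − sin β) = 0.214177 rad; t = (φ − α) mod 2π = 3.401077 rad, q = (β − φ) mod 2π = 0.073874 rad → L = 6.94·(3.401077 + 9.211184 + 0.073874) = 6.94·12.686134 = 88.041772 m
RSR: p² = 2 + d² − 2cos(α−β) + 2d(sin β − sin α) = 93.671180; p = √p² = 9.678387; φ = atan2(cos α − cos β, d − sin α + sin β) = -0.203689 rad; t = (α − φ) mod 2π = 3.299974 rad, q = (φ − β) mod 2π = 5.791446 rad → L = 6.94·(3.299974 + 9.678387 + 5.791446) = 6.94·18.769807 = 130.262463 m
LSR: p² = d² − 2 + 2cos(α−β) + 2d(sin α + sin β) = 87.565287; p = √p² = 9.357633; φ = atan2(−cos α − cos β, d + sin α + sin β) − atan2(−2, p) = 0.214760 rad; t = (φ − α) mod 2π = 3.401660 rad, q = (φ − β) mod 2π = 6.209895 rad → L = 6.94·(3.401660 + 9.357633 + 6.209895) = 6.94·18.969187 = 131.646157 m
RSL: p² = d² − 2 + 2cos(α−β) − 2d(sin α + sin β) = 75.392208; p = √p² = 8.682869; φ = atan2(cos α + cos β, d − sin α − sin β) − atan2(2, p) = -0.230899 rad; t = (α − φ) mod 2π = 3.327184 rad, q = (β − φ) mod 2π = 0.518949 rad → L = 6.94·(3.327184 + 8.682869 + 0.518949) = 6.94·12.529002 = 86.951272 m
RLR: c = (6 − d² + 2cos(α−β) + 2d(sin α − sin β))/8 = -10.708897, |c| > 1 → infeasible
LRL: c = (6 − d² + 2cos(α−β) − 2d(sin α − sin β))/8 = -9.605738, |c| > 1 → infeasible
Shortest: RSL with L = 86.951272 m ≈ 86.9513 m
Convert RSL to answer units (arcs ×180/π): t = 3.327184·180/π = 190.6336°, p = ρ·p = 6.94·8.682869 = 60.2591 m, q = 0.518949·180/π = 29.7336°, L = 86.9513 m.

RSL: t = 190.6336°, p = 60.2591 m, q = 29.7336°, L = 86.9513 m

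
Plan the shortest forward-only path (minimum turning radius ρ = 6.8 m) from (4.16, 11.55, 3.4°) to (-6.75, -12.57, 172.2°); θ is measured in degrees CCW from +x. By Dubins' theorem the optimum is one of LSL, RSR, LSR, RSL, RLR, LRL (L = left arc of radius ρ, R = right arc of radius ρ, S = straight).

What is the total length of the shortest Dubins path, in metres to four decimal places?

37.5316 m

Let ψ = atan2(Δy, Δx) = atan2(-24.12, -10.91) = -114.3383° be the start→goal bearing.
Normalize: d = |goal − start| / ρ = 26.472675/6.8 = 3.893040, α = (θ_start − ψ) mod 360° = 117.7383° = 2.054921 rad, β = (θ_goal − ψ) mod 360° = 286.5383° = 5.001036 rad.
Common terms: sin α = 0.885083, cos α = -0.465433, sin β = -0.958630, cos β = 0.284656, cos(α−β) = -0.980955, d² = 15.155763. Work in radians in the unit-radius frame; every candidate has L = ρ·(t + p + q).
LSL: p² = 2 + d² − 2cos(α−β) + 2d(sin α − sin β) = 33.472970; p = √p² = 5.785583; φ = atan2(cos β − cos α, d + sin α − sin β) = 0.130014 rad; t = (φ − α) mod 2π = 4.358279 rad, q = (β − φ) mod 2π = 4.871022 rad → L = 6.8·(4.358279 + 5.785583 + 4.871022) = 6.8·15.014884 = 102.101211 m
RSR: p² = 2 + d² − 2cos(α−β) + 2d(sin β − sin α) = 4.762378; p = √p² = 2.182287; φ = atan2(cos α − cos β, d − sin α + sin β) = -0.350872 rad; t = (α − φ) mod 2π = 2.405793 rad, q = (φ − β) mod 2π = 0.931277 rad → L = 6.8·(2.405793 + 2.182287 + 0.931277) = 6.8·5.519357 = 37.531626 m
LSR: p² = d² − 2 + 2cos(α−β) + 2d(sin α + sin β) = 10.621211; p = √p² = 3.259020; φ = atan2(−cos α − cos β, d + sin α + sin β) − atan2(−2, p) = 0.597714 rad; t = (φ − α) mod 2π = 4.825978 rad, q = (φ − β) mod 2π = 1.879863 rad → L = 6.8·(4.825978 + 3.259020 + 1.879863) = 6.8·9.964861 = 67.761055 m
RSL: p² = d² − 2 + 2cos(α−β) − 2d(sin α + sin β) = 11.766495; p = √p² = 3.430233; φ = atan2(cos α + cos β, d − sin α − sin β) − atan2(2, p) = -0.573407 rad; t = (α − φ) mod 2π = 2.628328 rad, q = (β − φ) mod 2π = 5.574444 rad → L = 6.8·(2.628328 + 3.430233 + 5.574444) = 6.8·11.633004 = 79.104426 m
RLR: c = (6 − d² + 2cos(α−β) + 2d(sin α − sin β))/8 = 0.404703; p = 2π − arccos c = 5.129043 rad; φ = atan2(cos α − cos β, d − sin α + sin β) = -0.350872 rad; t = (α − φ + p/2) mod 2π = 4.970314 rad, q = (α − β − t + p) mod 2π = 3.495798 rad → L = 6.8·(4.970314 + 5.129043 + 3.495798) = 6.8·13.595155 = 92.447055 m
LRL: c = (6 − d² + 2cos(α−β) − 2d(sin α − sin β))/8 = -3.184121, |c| > 1 → infeasible
Shortest: RSR with L = 37.531626 m ≈ 37.5316 m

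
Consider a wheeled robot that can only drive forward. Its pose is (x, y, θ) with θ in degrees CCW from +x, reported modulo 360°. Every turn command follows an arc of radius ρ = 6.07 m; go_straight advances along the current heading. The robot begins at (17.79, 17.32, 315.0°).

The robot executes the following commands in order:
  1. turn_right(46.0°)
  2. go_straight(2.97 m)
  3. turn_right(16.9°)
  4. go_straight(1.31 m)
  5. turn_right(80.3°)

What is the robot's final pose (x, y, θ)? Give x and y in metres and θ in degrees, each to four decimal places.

(12.1776, 2.8038, 171.8000°)

set_pose: (x, y, θ) = (17.7900, 17.3200, 315.0000°), ρ = 6.07
turn_right(46.0°): centre at ρ to the right, rotate −46.0° → (19.5669, 12.9219, 269.0000°)
go_straight(2.97): x += 2.97·cos θ, y += 2.97·sin θ → (19.5151, 9.9524, 269.0000°)
turn_right(16.9°): centre at ρ to the right, rotate −16.9° → (19.2222, 8.1927, 252.1000°)
go_straight(1.31): x += 1.31·cos θ, y += 1.31·sin θ → (18.8196, 6.9461, 252.1000°)
turn_right(80.3°): centre at ρ to the right, rotate −80.3° → (12.1776, 2.8038, 171.8000°)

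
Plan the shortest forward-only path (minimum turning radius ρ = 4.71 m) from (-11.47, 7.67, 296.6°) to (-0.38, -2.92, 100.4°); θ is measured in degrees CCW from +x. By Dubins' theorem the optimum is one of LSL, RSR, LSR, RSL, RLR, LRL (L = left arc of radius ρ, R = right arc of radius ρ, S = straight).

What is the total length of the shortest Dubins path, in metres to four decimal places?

27.2496 m

Let ψ = atan2(Δy, Δx) = atan2(-10.59, 11.09) = -43.6788° be the start→goal bearing.
Normalize: d = |goal − start| / ρ = 15.334151/4.71 = 3.255658, α = (θ_start − ψ) mod 360° = 340.2788° = 5.938986 rad, β = (θ_goal − ψ) mod 360° = 144.0788° = 2.514650 rad.
Common terms: sin α = -0.337443, cos α = 0.941346, sin β = 0.586672, cos β = -0.809825, cos(α−β) = -0.960294, d² = 10.599312. Work in radians in the unit-radius frame; every candidate has L = ρ·(t + p + q).
LSL: p² = 2 + d² − 2cos(α−β) + 2d(sin α − sin β) = 8.502697; p = √p² = 2.915938; φ = atan2(cos β − cos α, d + sin α − sin β) = -0.644191 rad; t = (φ − α) mod 2π = 5.983194 rad, q = (β − φ) mod 2π = 3.158841 rad → L = 4.71·(5.983194 + 2.915938 + 3.158841) = 4.71·12.057973 = 56.793053 m
RSR: p² = 2 + d² − 2cos(α−β) + 2d(sin β − sin α) = 20.537102; p = √p² = 4.531788; φ = atan2(cos α − cos β, d − sin α + sin β) = 0.396746 rad; t = (α − φ) mod 2π = 5.542240 rad, q = (φ − β) mod 2π = 4.165282 rad → L = 4.71·(5.542240 + 4.531788 + 4.165282) = 4.71·14.239309 = 67.067146 m
LSR: p² = d² − 2 + 2cos(α−β) + 2d(sin α + sin β) = 8.301531; p = √p² = 2.881238; φ = atan2(−cos α − cos β, d + sin α + sin β) − atan2(−2, p) = 0.569279 rad; t = (φ − α) mod 2π = 0.913478 rad, q = (φ − β) mod 2π = 4.337814 rad → L = 4.71·(0.913478 + 2.881238 + 4.337814) = 4.71·8.132530 = 38.304217 m
RSL: p² = d² − 2 + 2cos(α−β) − 2d(sin α + sin β) = 5.055919; p = √p² = 2.248537; φ = atan2(cos α + cos β, d − sin α − sin β) − atan2(2, p) = -0.683247 rad; t = (α − φ) mod 2π = 0.339047 rad, q = (β − φ) mod 2π = 3.197897 rad → L = 4.71·(0.339047 + 2.248537 + 3.197897) = 4.71·5.785481 = 27.249616 m
RLR: c = (6 − d² + 2cos(α−β) + 2d(sin α − sin β))/8 = -1.567138, |c| > 1 → infeasible
LRL: c = (6 − d² + 2cos(α−β) − 2d(sin α − sin β))/8 = -0.062837; p = 2π − arccos c = 4.649510 rad; φ = atan2(cos β − cos α, d + sin α − sin β) = -0.644191 rad; t = (φ − α + p/2) mod 2π = 2.024764 rad, q = (β − α − t + p) mod 2π = 5.483596 rad → L = 4.71·(2.024764 + 4.649510 + 5.483596) = 4.71·12.157870 = 57.263568 m
Shortest: RSL with L = 27.249616 m ≈ 27.2496 m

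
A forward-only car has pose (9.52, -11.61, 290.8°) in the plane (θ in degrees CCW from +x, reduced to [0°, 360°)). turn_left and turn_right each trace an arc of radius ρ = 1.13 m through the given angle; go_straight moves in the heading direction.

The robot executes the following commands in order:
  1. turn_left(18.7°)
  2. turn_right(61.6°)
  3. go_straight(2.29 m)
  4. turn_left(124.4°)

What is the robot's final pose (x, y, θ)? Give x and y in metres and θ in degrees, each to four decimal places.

set_pose: (x, y, θ) = (9.5200, -11.6100, 290.8000°), ρ = 1.13
turn_left(18.7°): centre at ρ to the left, rotate +18.7° → (9.7044, -11.9275, 309.5000°)
turn_right(61.6°): centre at ρ to the right, rotate −61.6° → (9.8795, -13.0714, 247.9000°)
go_straight(2.29): x += 2.29·cos θ, y += 2.29·sin θ → (9.0179, -15.1931, 247.9000°)
turn_left(124.4°): centre at ρ to the left, rotate +124.4° → (10.3056, -16.7223, 372.3000° ≡ 12.3000°)

(10.3056, -16.7223, 12.3000°)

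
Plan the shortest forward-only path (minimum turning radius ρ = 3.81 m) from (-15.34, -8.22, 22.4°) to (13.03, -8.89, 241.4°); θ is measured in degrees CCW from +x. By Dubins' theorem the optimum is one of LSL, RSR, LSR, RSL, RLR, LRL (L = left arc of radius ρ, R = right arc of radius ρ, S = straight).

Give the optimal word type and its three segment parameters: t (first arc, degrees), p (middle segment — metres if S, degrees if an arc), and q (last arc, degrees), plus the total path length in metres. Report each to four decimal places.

RSR: t = 11.1795°, p = 24.0324 m, q = 129.8205°, L = 33.4085 m

Let ψ = atan2(Δy, Δx) = atan2(-0.67, 28.37) = -1.3529° be the start→goal bearing.
Normalize: d = |goal − start| / ρ = 28.377910/3.81 = 7.448270, α = (θ_start − ψ) mod 360° = 23.7529° = 0.414566 rad, β = (θ_goal − ψ) mod 360° = 242.7529° = 4.236837 rad.
Common terms: sin α = 0.402793, cos α = 0.915291, sin β = -0.889040, cos β = -0.457829, cos(α−β) = -0.777146, d² = 55.476733. Work in radians in the unit-radius frame; every candidate has L = ρ·(t + p + q).
LSL: p² = 2 + d² − 2cos(α−β) + 2d(sin α − sin β) = 78.274863; p = √p² = 8.847308; φ = atan2(cos β − cos α, d + sin α − sin β) = -0.155832 rad; t = (φ − α) mod 2π = 5.712787 rad, q = (β − φ) mod 2π = 4.392669 rad → L = 3.81·(5.712787 + 8.847308 + 4.392669) = 3.81·18.952765 = 72.210033 m
RSR: p² = 2 + d² − 2cos(α−β) + 2d(sin β − sin α) = 39.787186; p = √p² = 6.307708; φ = atan2(cos α − cos β, d − sin α + sin β) = 0.219446 rad; t = (α − φ) mod 2π = 0.195119 rad, q = (φ − β) mod 2π = 2.265795 rad → L = 3.81·(0.195119 + 6.307708 + 2.265795) = 3.81·8.768623 = 33.408452 m
LSR: p² = d² − 2 + 2cos(α−β) + 2d(sin α + sin β) = 44.679035; p = √p² = 6.684238; φ = atan2(−cos α − cos β, d + sin α + sin β) − atan2(−2, p) = 0.225119 rad; t = (φ − α) mod 2π = 6.093739 rad, q = (φ − β) mod 2π = 2.271468 rad → L = 3.81·(6.093739 + 6.684238 + 2.271468) = 3.81·15.049444 = 57.338382 m
RSL: p² = d² − 2 + 2cos(α−β) − 2d(sin α + sin β) = 59.165847; p = √p² = 7.691934; φ = atan2(cos α + cos β, d − sin α − sin β) − atan2(2, p) = -0.196789 rad; t = (α − φ) mod 2π = 0.611355 rad, q = (β − φ) mod 2π = 4.433626 rad → L = 3.81·(0.611355 + 7.691934 + 4.433626) = 3.81·12.736915 = 48.527645 m
RLR: c = (6 − d² + 2cos(α−β) + 2d(sin α − sin β))/8 = -3.973398, |c| > 1 → infeasible
LRL: c = (6 − d² + 2cos(α−β) − 2d(sin α − sin β))/8 = -8.784358, |c| > 1 → infeasible
Shortest: RSR with L = 33.408452 m ≈ 33.4085 m
Convert RSR to answer units (arcs ×180/π): t = 0.195119·180/π = 11.1795°, p = ρ·p = 3.81·6.307708 = 24.0324 m, q = 2.265795·180/π = 129.8205°, L = 33.4085 m.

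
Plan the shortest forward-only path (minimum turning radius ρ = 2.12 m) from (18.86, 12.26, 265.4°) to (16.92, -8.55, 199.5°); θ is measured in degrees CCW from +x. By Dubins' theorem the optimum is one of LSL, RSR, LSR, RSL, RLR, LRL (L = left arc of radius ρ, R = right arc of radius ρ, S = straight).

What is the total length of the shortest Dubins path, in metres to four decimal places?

Let ψ = atan2(Δy, Δx) = atan2(-20.81, -1.94) = -95.3260° be the start→goal bearing.
Normalize: d = |goal − start| / ρ = 20.900232/2.12 = 9.858600, α = (θ_start − ψ) mod 360° = 0.7260° = 0.012671 rad, β = (θ_goal − ψ) mod 360° = 294.8260° = 5.145684 rad.
Common terms: sin α = 0.012670, cos α = 0.999920, sin β = -0.907587, cos β = 0.419864, cos(α−β) = 0.408330, d² = 97.191994. Work in radians in the unit-radius frame; every candidate has L = ρ·(t + p + q).
LSL: p² = 2 + d² − 2cos(α−β) + 2d(sin α − sin β) = 116.520235; p = √p² = 10.794454; φ = atan2(cos β − cos α, d + sin α − sin β) = -0.053762 rad; t = (φ − α) mod 2π = 6.216752 rad, q = (β − φ) mod 2π = 5.199446 rad → L = 2.12·(6.216752 + 10.794454 + 5.199446) = 2.12·22.210653 = 47.086583 m
RSR: p² = 2 + d² − 2cos(α−β) + 2d(sin β − sin α) = 80.230432; p = √p² = 8.957144; φ = atan2(cos α − cos β, d − sin α + sin β) = 0.064804 rad; t = (α − φ) mod 2π = 6.231052 rad, q = (φ − β) mod 2π = 1.202306 rad → L = 2.12·(6.231052 + 8.957144 + 1.202306) = 2.12·16.390501 = 34.747863 m
LSR: p² = d² − 2 + 2cos(α−β) + 2d(sin α + sin β) = 78.363398; p = √p² = 8.852310; φ = atan2(−cos α − cos β, d + sin α + sin β) − atan2(−2, p) = 0.065111 rad; t = (φ − α) mod 2π = 0.052441 rad, q = (φ − β) mod 2π = 1.202613 rad → L = 2.12·(0.052441 + 8.852310 + 1.202613) = 2.12·10.107364 = 21.427611 m
RSL: p² = d² − 2 + 2cos(α−β) − 2d(sin α + sin β) = 113.653913; p = √p² = 10.660859; φ = atan2(cos α + cos β, d − sin α − sin β) − atan2(2, p) = -0.054176 rad; t = (α − φ) mod 2π = 0.066847 rad, q = (β − φ) mod 2π = 5.199860 rad → L = 2.12·(0.066847 + 10.660859 + 5.199860) = 2.12·15.927566 = 33.766440 m
RLR: c = (6 − d² + 2cos(α−β) + 2d(sin α − sin β))/8 = -9.028804, |c| > 1 → infeasible
LRL: c = (6 − d² + 2cos(α−β) − 2d(sin α − sin β))/8 = -13.565029, |c| > 1 → infeasible
Shortest: LSR with L = 21.427611 m ≈ 21.4276 m

21.4276 m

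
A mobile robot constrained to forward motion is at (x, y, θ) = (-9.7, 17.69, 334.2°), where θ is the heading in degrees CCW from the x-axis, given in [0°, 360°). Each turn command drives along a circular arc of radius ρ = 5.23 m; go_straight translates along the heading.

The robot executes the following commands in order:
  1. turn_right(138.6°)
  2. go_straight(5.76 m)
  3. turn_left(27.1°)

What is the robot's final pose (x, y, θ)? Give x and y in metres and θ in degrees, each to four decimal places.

set_pose: (x, y, θ) = (-9.7000, 17.6900, 334.2000°), ρ = 5.23
turn_right(138.6°): centre at ρ to the right, rotate −138.6° → (-10.5698, 7.9440, 195.6000°)
go_straight(5.76): x += 5.76·cos θ, y += 5.76·sin θ → (-16.1176, 6.3950, 195.6000°)
turn_left(27.1°): centre at ρ to the left, rotate +27.1° → (-18.2579, 5.2013, 222.7000°)

(-18.2579, 5.2013, 222.7000°)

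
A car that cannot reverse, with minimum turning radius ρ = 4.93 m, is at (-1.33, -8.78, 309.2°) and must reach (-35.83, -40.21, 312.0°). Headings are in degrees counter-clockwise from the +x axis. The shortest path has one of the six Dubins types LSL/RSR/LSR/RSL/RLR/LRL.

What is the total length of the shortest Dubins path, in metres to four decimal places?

Let ψ = atan2(Δy, Δx) = atan2(-31.43, -34.50) = -137.6660° be the start→goal bearing.
Normalize: d = |goal − start| / ρ = 46.670064/4.93 = 9.466544, α = (θ_start − ψ) mod 360° = 86.8660° = 1.516098 rad, β = (θ_goal − ψ) mod 360° = 89.6660° = 1.564967 rad.
Common terms: sin α = 0.998504, cos α = 0.054671, sin β = 0.999983, cos β = 0.005829, cos(α−β) = 0.998806, d² = 89.615464. Work in radians in the unit-radius frame; every candidate has L = ρ·(t + p + q).
LSL: p² = 2 + d² − 2cos(α−β) + 2d(sin α − sin β) = 89.589858; p = √p² = 9.465192; φ = atan2(cos β − cos α, d + sin α − sin β) = -0.005160 rad; t = (φ − α) mod 2π = 4.761927 rad, q = (β − φ) mod 2π = 1.570128 rad → L = 4.93·(4.761927 + 9.465192 + 1.570128) = 4.93·15.797246 = 77.880425 m
RSR: p² = 2 + d² − 2cos(α−β) + 2d(sin β − sin α) = 89.645846; p = √p² = 9.468149; φ = atan2(cos α − cos β, d − sin α + sin β) = 0.005159 rad; t = (α − φ) mod 2π = 1.510940 rad, q = (φ − β) mod 2π = 4.723377 rad → L = 4.93·(1.510940 + 9.468149 + 4.723377) = 4.93·15.702465 = 77.413153 m
LSR: p² = d² − 2 + 2cos(α−β) + 2d(sin α + sin β) = 127.450617; p = √p² = 11.289403; φ = atan2(−cos α − cos β, d + sin α + sin β) − atan2(−2, p) = 0.170061 rad; t = (φ − α) mod 2π = 4.937148 rad, q = (φ − β) mod 2π = 4.888279 rad → L = 4.93·(4.937148 + 11.289403 + 4.888279) = 4.93·21.114830 = 104.096114 m
RSL: p² = d² − 2 + 2cos(α−β) − 2d(sin α + sin β) = 51.775536; p = √p² = 7.195522; φ = atan2(cos α + cos β, d − sin α − sin β) − atan2(2, p) = -0.263006 rad; t = (α − φ) mod 2π = 1.779105 rad, q = (β − φ) mod 2π = 1.827974 rad → L = 4.93·(1.779105 + 7.195522 + 1.827974) = 4.93·10.802600 = 53.256819 m
RLR: c = (6 − d² + 2cos(α−β) + 2d(sin α − sin β))/8 = -10.205731, |c| > 1 → infeasible
LRL: c = (6 − d² + 2cos(α−β) − 2d(sin α − sin β))/8 = -10.198732, |c| > 1 → infeasible
Shortest: RSL with L = 53.256819 m ≈ 53.2568 m

53.2568 m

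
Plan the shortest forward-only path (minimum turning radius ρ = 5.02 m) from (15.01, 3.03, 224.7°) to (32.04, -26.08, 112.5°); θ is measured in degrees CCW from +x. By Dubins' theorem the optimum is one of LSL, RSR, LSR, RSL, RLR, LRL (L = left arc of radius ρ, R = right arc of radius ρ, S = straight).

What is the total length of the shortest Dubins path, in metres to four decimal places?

Let ψ = atan2(Δy, Δx) = atan2(-29.11, 17.03) = -59.6714° be the start→goal bearing.
Normalize: d = |goal − start| / ρ = 33.725554/5.02 = 6.718238, α = (θ_start − ψ) mod 360° = 284.3714° = 4.963217 rad, β = (θ_goal − ψ) mod 360° = 172.1714° = 3.004958 rad.
Common terms: sin α = -0.968707, cos α = 0.248207, sin β = 0.136210, cos β = -0.990680, cos(α−β) = -0.377841, d² = 45.134720. Work in radians in the unit-radius frame; every candidate has L = ρ·(t + p + q).
LSL: p² = 2 + d² − 2cos(α−β) + 2d(sin α − sin β) = 33.044211; p = √p² = 5.748409; φ = atan2(cos β − cos α, d + sin α − sin β) = -0.217222 rad; t = (φ − α) mod 2π = 1.102745 rad, q = (β − φ) mod 2π = 3.222180 rad → L = 5.02·(1.102745 + 5.748409 + 3.222180) = 5.02·10.073335 = 50.568143 m
RSR: p² = 2 + d² − 2cos(α−β) + 2d(sin β − sin α) = 62.736592; p = √p² = 7.920643; φ = atan2(cos α − cos β, d − sin α + sin β) = 0.157057 rad; t = (α − φ) mod 2π = 4.806160 rad, q = (φ − β) mod 2π = 3.435285 rad → L = 5.02·(4.806160 + 7.920643 + 3.435285) = 5.02·16.162088 = 81.133682 m
LSR: p² = d² − 2 + 2cos(α−β) + 2d(sin α + sin β) = 31.193210; p = √p² = 5.585088; φ = atan2(−cos α − cos β, d + sin α + sin β) − atan2(−2, p) = 0.469354 rad; t = (φ − α) mod 2π = 1.789322 rad, q = (φ − β) mod 2π = 3.747582 rad → L = 5.02·(1.789322 + 5.585088 + 3.747582) = 5.02·11.121992 = 55.832400 m
RSL: p² = d² − 2 + 2cos(α−β) − 2d(sin α + sin β) = 53.564867; p = √p² = 7.318802; φ = atan2(cos α + cos β, d − sin α − sin β) − atan2(2, p) = -0.364772 rad; t = (α − φ) mod 2π = 5.327990 rad, q = (β − φ) mod 2π = 3.369730 rad → L = 5.02·(5.327990 + 7.318802 + 3.369730) = 5.02·16.016522 = 80.402941 m
RLR: c = (6 − d² + 2cos(α−β) + 2d(sin α − sin β))/8 = -6.842074, |c| > 1 → infeasible
LRL: c = (6 − d² + 2cos(α−β) − 2d(sin α − sin β))/8 = -3.130526, |c| > 1 → infeasible
Shortest: LSL with L = 50.568143 m ≈ 50.5681 m

50.5681 m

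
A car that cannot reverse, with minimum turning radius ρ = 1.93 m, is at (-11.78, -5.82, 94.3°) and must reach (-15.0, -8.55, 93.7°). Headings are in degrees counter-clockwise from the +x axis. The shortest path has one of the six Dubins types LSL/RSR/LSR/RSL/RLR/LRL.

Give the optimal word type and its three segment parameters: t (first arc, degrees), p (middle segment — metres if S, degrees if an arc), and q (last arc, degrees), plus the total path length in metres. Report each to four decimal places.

Let ψ = atan2(Δy, Δx) = atan2(-2.73, -3.22) = -139.7079° be the start→goal bearing.
Normalize: d = |goal − start| / ρ = 4.221528/1.93 = 2.187320, α = (θ_start − ψ) mod 360° = 234.0079° = 4.084207 rad, β = (θ_goal − ψ) mod 360° = 233.4079° = 4.073736 rad.
Common terms: sin α = -0.809098, cos α = -0.587674, sin β = -0.802899, cos β = -0.596115, cos(α−β) = 0.999945, d² = 4.784370. Work in radians in the unit-radius frame; every candidate has L = ρ·(t + p + q).
LSL: p² = 2 + d² − 2cos(α−β) + 2d(sin α − sin β) = 4.757364; p = √p² = 2.181138; φ = atan2(cos β − cos α, d + sin α − sin β) = -0.003870 rad; t = (φ − α) mod 2π = 2.195108 rad, q = (β − φ) mod 2π = 4.077605 rad → L = 1.93·(2.195108 + 2.181138 + 4.077605) = 1.93·8.453852 = 16.315934 m
RSR: p² = 2 + d² − 2cos(α−β) + 2d(sin β − sin α) = 4.811595; p = √p² = 2.193535; φ = atan2(cos α − cos β, d − sin α + sin β) = 0.003848 rad; t = (α − φ) mod 2π = 4.080360 rad, q = (φ − β) mod 2π = 2.213298 rad → L = 1.93·(4.080360 + 2.193535 + 2.213298) = 1.93·8.487192 = 16.380281 m
LSR: p² = d² − 2 + 2cos(α−β) + 2d(sin α + sin β) = -2.267646 < 0 → infeasible
RSL: p² = d² − 2 + 2cos(α−β) − 2d(sin α + sin β) = 11.836167; p = √p² = 3.440373; φ = atan2(cos α + cos β, d − sin α − sin β) − atan2(2, p) = -0.828626 rad; t = (α − φ) mod 2π = 4.912834 rad, q = (β − φ) mod 2π = 4.902362 rad → L = 1.93·(4.912834 + 3.440373 + 4.902362) = 1.93·13.255568 = 25.583247 m
RLR: c = (6 − d² + 2cos(α−β) + 2d(sin α − sin β))/8 = 0.398551; p = 2π − arccos c = 5.122325 rad; φ = atan2(cos α − cos β, d − sin α + sin β) = 0.003848 rad; t = (α − φ + p/2) mod 2π = 0.358337 rad, q = (α − β − t + p) mod 2π = 4.774460 rad → L = 1.93·(0.358337 + 5.122325 + 4.774460) = 1.93·10.255122 = 19.792385 m
LRL: c = (6 − d² + 2cos(α−β) − 2d(sin α − sin β))/8 = 0.405329; p = 2π − arccos c = 5.129728 rad; φ = atan2(cos β − cos α, d + sin α − sin β) = -0.003870 rad; t = (φ − α + p/2) mod 2π = 4.759972 rad, q = (β − α − t + p) mod 2π = 0.359284 rad → L = 1.93·(4.759972 + 5.129728 + 0.359284) = 1.93·10.248984 = 19.780540 m
Shortest: LSL with L = 16.315934 m ≈ 16.3159 m
Convert LSL to answer units (arcs ×180/π): t = 2.195108·180/π = 125.7704°, p = ρ·p = 1.93·2.181138 = 4.2096 m, q = 4.077605·180/π = 233.6296°, L = 16.3159 m.

LSL: t = 125.7704°, p = 4.2096 m, q = 233.6296°, L = 16.3159 m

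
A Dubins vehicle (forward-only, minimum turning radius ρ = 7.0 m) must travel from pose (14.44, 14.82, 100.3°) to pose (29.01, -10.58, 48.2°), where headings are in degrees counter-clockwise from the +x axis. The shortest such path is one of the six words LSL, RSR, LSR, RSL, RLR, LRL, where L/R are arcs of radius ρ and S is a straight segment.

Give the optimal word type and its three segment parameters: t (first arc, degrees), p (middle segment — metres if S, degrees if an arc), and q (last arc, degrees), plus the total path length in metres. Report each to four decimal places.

Let ψ = atan2(Δy, Δx) = atan2(-25.40, 14.57) = -60.1605° be the start→goal bearing.
Normalize: d = |goal − start| / ρ = 29.282160/7.0 = 4.183166, α = (θ_start − ψ) mod 360° = 160.4605° = 2.800563 rad, β = (θ_goal − ψ) mod 360° = 108.3605° = 1.891247 rad.
Common terms: sin α = 0.334457, cos α = -0.942411, sin β = 0.949094, cos β = -0.314994, cos(α−β) = 0.614285, d² = 17.498876. Work in radians in the unit-radius frame; every candidate has L = ρ·(t + p + q).
LSL: p² = 2 + d² − 2cos(α−β) + 2d(sin α − sin β) = 13.128053; p = √p² = 3.623266; φ = atan2(cos β − cos α, d + sin α − sin β) = 0.174041 rad; t = (φ − α) mod 2π = 3.656662 rad, q = (β − φ) mod 2π = 1.717206 rad → L = 7.0·(3.656662 + 3.623266 + 1.717206) = 7.0·8.997134 = 62.979940 m
RSR: p² = 2 + d² − 2cos(α−β) + 2d(sin β − sin α) = 23.412557; p = √p² = 4.838652; φ = atan2(cos α − cos β, d − sin α + sin β) = -0.130034 rad; t = (α − φ) mod 2π = 2.930597 rad, q = (φ − β) mod 2π = 4.261905 rad → L = 7.0·(2.930597 + 4.838652 + 4.261905) = 7.0·12.031154 = 84.218080 m
LSR: p² = d² − 2 + 2cos(α−β) + 2d(sin α + sin β) = 27.466057; p = √p² = 5.240807; φ = atan2(−cos α − cos β, d + sin α + sin β) − atan2(−2, p) = 0.590641 rad; t = (φ − α) mod 2π = 4.073263 rad, q = (φ − β) mod 2π = 4.982580 rad → L = 7.0·(4.073263 + 5.240807 + 4.982580) = 7.0·14.296650 = 100.076548 m
RSL: p² = d² − 2 + 2cos(α−β) − 2d(sin α + sin β) = 5.988835; p = √p² = 2.447210; φ = atan2(cos α + cos β, d − sin α − sin β) − atan2(2, p) = -1.094346 rad; t = (α − φ) mod 2π = 3.894910 rad, q = (β − φ) mod 2π = 2.985593 rad → L = 7.0·(3.894910 + 2.447210 + 2.985593) = 7.0·9.327712 = 65.293986 m
RLR: c = (6 − d² + 2cos(α−β) + 2d(sin α − sin β))/8 = -1.926570, |c| > 1 → infeasible
LRL: c = (6 − d² + 2cos(α−β) − 2d(sin α − sin β))/8 = -0.641007; p = 2π − arccos c = 4.016580 rad; φ = atan2(cos β − cos α, d + sin α − sin β) = 0.174041 rad; t = (φ − α + p/2) mod 2π = 5.664952 rad, q = (β − α − t + p) mod 2π = 3.725496 rad → L = 7.0·(5.664952 + 4.016580 + 3.725496) = 7.0·13.407029 = 93.849200 m
Shortest: LSL with L = 62.979940 m ≈ 62.9799 m
Convert LSL to answer units (arcs ×180/π): t = 3.656662·180/π = 209.5113°, p = ρ·p = 7.0·3.623266 = 25.3629 m, q = 1.717206·180/π = 98.3887°, L = 62.9799 m.

LSL: t = 209.5113°, p = 25.3629 m, q = 98.3887°, L = 62.9799 m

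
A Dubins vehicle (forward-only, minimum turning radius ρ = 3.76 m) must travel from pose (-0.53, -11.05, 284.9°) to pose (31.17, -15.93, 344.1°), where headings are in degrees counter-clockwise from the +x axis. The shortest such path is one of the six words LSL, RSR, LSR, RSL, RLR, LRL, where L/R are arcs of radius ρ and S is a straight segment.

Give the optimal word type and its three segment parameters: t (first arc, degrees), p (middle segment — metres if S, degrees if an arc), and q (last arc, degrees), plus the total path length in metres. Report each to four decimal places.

LSR: t = 71.0296°, p = 27.6398 m, q = 11.8296°, L = 33.0774 m

Let ψ = atan2(Δy, Δx) = atan2(-4.88, 31.70) = -8.7516° be the start→goal bearing.
Normalize: d = |goal − start| / ρ = 32.073422/3.76 = 8.530165, α = (θ_start − ψ) mod 360° = 293.6516° = 5.125187 rad, β = (θ_goal − ψ) mod 360° = 352.8516° = 6.158422 rad.
Common terms: sin α = -0.916002, cos α = 0.401174, sin β = -0.124440, cos β = 0.992227, cos(α−β) = 0.512043, d² = 72.763722. Work in radians in the unit-radius frame; every candidate has L = ρ·(t + p + q).
LSL: p² = 2 + d² − 2cos(α−β) + 2d(sin α − sin β) = 60.235326; p = √p² = 7.761142; φ = atan2(cos β − cos α, d + sin α − sin β) = 0.076229 rad; t = (φ − α) mod 2π = 1.234227 rad, q = (β − φ) mod 2π = 6.082193 rad → L = 3.76·(1.234227 + 7.761142 + 6.082193) = 3.76·15.077562 = 56.691634 m
RSR: p² = 2 + d² − 2cos(α−β) + 2d(sin β − sin α) = 87.243947; p = √p² = 9.340447; φ = atan2(cos α − cos β, d − sin α + sin β) = -0.063321 rad; t = (α − φ) mod 2π = 5.188508 rad, q = (φ − β) mod 2π = 0.061442 rad → L = 3.76·(5.188508 + 9.340447 + 0.061442) = 3.76·14.590397 = 54.859894 m
LSR: p² = d² − 2 + 2cos(α−β) + 2d(sin α + sin β) = 54.037530; p = √p² = 7.351022; φ = atan2(−cos α − cos β, d + sin α + sin β) − atan2(−2, p) = 0.081702 rad; t = (φ − α) mod 2π = 1.239700 rad, q = (φ − β) mod 2π = 0.206465 rad → L = 3.76·(1.239700 + 7.351022 + 0.206465) = 3.76·8.797188 = 33.077428 m
RSL: p² = d² − 2 + 2cos(α−β) − 2d(sin α + sin β) = 89.538086; p = √p² = 9.462457; φ = atan2(cos α + cos β, d − sin α − sin β) − atan2(2, p) = -0.063720 rad; t = (α − φ) mod 2π = 5.188907 rad, q = (β − φ) mod 2π = 6.222142 rad → L = 3.76·(5.188907 + 9.462457 + 6.222142) = 3.76·20.873506 = 78.484383 m
RLR: c = (6 − d² + 2cos(α−β) + 2d(sin α − sin β))/8 = -9.905493, |c| > 1 → infeasible
LRL: c = (6 − d² + 2cos(α−β) − 2d(sin α − sin β))/8 = -6.529416, |c| > 1 → infeasible
Shortest: LSR with L = 33.077428 m ≈ 33.0774 m
Convert LSR to answer units (arcs ×180/π): t = 1.239700·180/π = 71.0296°, p = ρ·p = 3.76·7.351022 = 27.6398 m, q = 0.206465·180/π = 11.8296°, L = 33.0774 m.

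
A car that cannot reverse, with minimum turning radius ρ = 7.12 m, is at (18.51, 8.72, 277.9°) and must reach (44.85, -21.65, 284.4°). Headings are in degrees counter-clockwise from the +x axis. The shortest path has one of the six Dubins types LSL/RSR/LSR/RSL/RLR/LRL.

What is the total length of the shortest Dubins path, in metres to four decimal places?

Let ψ = atan2(Δy, Δx) = atan2(-30.37, 26.34) = -49.0648° be the start→goal bearing.
Normalize: d = |goal − start| / ρ = 40.201150/7.12 = 5.646229, α = (θ_start − ψ) mod 360° = 326.9648° = 5.706612 rad, β = (θ_goal − ψ) mod 360° = 333.4648° = 5.820059 rad.
Common terms: sin α = -0.545154, cos α = 0.838336, sin β = -0.446748, cos β = 0.894660, cos(α−β) = 0.993572, d² = 31.879902. Work in radians in the unit-radius frame; every candidate has L = ρ·(t + p + q).
LSL: p² = 2 + d² − 2cos(α−β) + 2d(sin α − sin β) = 30.781505; p = √p² = 5.548108; φ = atan2(cos β − cos α, d + sin α − sin β) = 0.010152 rad; t = (φ − α) mod 2π = 0.586725 rad, q = (β − φ) mod 2π = 5.809906 rad → L = 7.12·(0.586725 + 5.548108 + 5.809906) = 7.12·11.944740 = 85.046549 m
RSR: p² = 2 + d² − 2cos(α−β) + 2d(sin β − sin α) = 33.004011; p = √p² = 5.744912; φ = atan2(cos α − cos β, d − sin α + sin β) = -0.009804 rad; t = (α − φ) mod 2π = 5.716417 rad, q = (φ − β) mod 2π = 0.453322 rad → L = 7.12·(5.716417 + 5.744912 + 0.453322) = 7.12·11.914651 = 84.832313 m
LSR: p² = d² − 2 + 2cos(α−β) + 2d(sin α + sin β) = 20.666035; p = √p² = 4.545991; φ = atan2(−cos α − cos β, d + sin α + sin β) − atan2(−2, p) = 0.058026 rad; t = (φ − α) mod 2π = 0.634599 rad, q = (φ − β) mod 2π = 0.521153 rad → L = 7.12·(0.634599 + 4.545991 + 0.521153) = 7.12·5.701743 = 40.596411 m
RSL: p² = d² − 2 + 2cos(α−β) − 2d(sin α + sin β) = 43.068056; p = √p² = 6.562626; φ = atan2(cos α + cos β, d − sin α − sin β) − atan2(2, p) = -0.040447 rad; t = (α − φ) mod 2π = 5.747060 rad, q = (β − φ) mod 2π = 5.860506 rad → L = 7.12·(5.747060 + 6.562626 + 5.860506) = 7.12·18.170191 = 129.371761 m
RLR: c = (6 − d² + 2cos(α−β) + 2d(sin α − sin β))/8 = -3.125501, |c| > 1 → infeasible
LRL: c = (6 − d² + 2cos(α−β) − 2d(sin α − sin β))/8 = -2.847688, |c| > 1 → infeasible
Shortest: LSR with L = 40.596411 m ≈ 40.5964 m

40.5964 m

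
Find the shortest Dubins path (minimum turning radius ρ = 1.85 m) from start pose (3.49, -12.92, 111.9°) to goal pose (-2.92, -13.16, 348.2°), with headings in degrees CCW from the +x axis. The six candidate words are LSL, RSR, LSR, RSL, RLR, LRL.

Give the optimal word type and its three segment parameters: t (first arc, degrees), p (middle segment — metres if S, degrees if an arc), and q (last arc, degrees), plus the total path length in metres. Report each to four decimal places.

LSL: t = 40.4478°, p = 4.8716 m, q = 195.8522°, L = 12.5014 m

Let ψ = atan2(Δy, Δx) = atan2(-0.24, -6.41) = -177.8558° be the start→goal bearing.
Normalize: d = |goal − start| / ρ = 6.414491/1.85 = 3.467293, α = (θ_start − ψ) mod 360° = 289.7558° = 5.057192 rad, β = (θ_goal − ψ) mod 360° = 166.0558° = 2.898220 rad.
Common terms: sin α = -0.941142, cos α = 0.338011, sin β = 0.240977, cos β = -0.970531, cos(α−β) = -0.554844, d² = 12.022118. Work in radians in the unit-radius frame; every candidate has L = ρ·(t + p + q).
LSL: p² = 2 + d² − 2cos(α−β) + 2d(sin α − sin β) = 6.934299; p = √p² = 2.633306; φ = atan2(cos β − cos α, d + sin α − sin β) = -0.520046 rad; t = (φ − α) mod 2π = 0.705947 rad, q = (β − φ) mod 2π = 3.418266 rad → L = 1.85·(0.705947 + 2.633306 + 3.418266) = 1.85·6.757519 = 12.501410 m
RSR: p² = 2 + d² − 2cos(α−β) + 2d(sin β − sin α) = 23.329316; p = √p² = 4.830043; φ = atan2(cos α − cos β, d − sin α + sin β) = 0.274346 rad; t = (α − φ) mod 2π = 4.782846 rad, q = (φ − β) mod 2π = 3.659311 rad → L = 1.85·(4.782846 + 4.830043 + 3.659311) = 1.85·13.272201 = 24.553571 m
LSR: p² = d² − 2 + 2cos(α−β) + 2d(sin α + sin β) = 4.057079; p = √p² = 2.014219; φ = atan2(−cos α − cos β, d + sin α + sin β) − atan2(−2, p) = 1.006578 rad; t = (φ − α) mod 2π = 2.232572 rad, q = (φ − β) mod 2π = 4.391544 rad → L = 1.85·(2.232572 + 2.014219 + 4.391544) = 1.85·8.638335 = 15.980919 m
RSL: p² = d² − 2 + 2cos(α−β) − 2d(sin α + sin β) = 13.767780; p = √p² = 3.710496; φ = atan2(cos α + cos β, d − sin α − sin β) − atan2(2, p) = -0.644994 rad; t = (α − φ) mod 2π = 5.702186 rad, q = (β − φ) mod 2π = 3.543214 rad → L = 1.85·(5.702186 + 3.710496 + 3.543214) = 1.85·12.955896 = 23.968407 m
RLR: c = (6 − d² + 2cos(α−β) + 2d(sin α − sin β))/8 = -1.916164, |c| > 1 → infeasible
LRL: c = (6 − d² + 2cos(α−β) − 2d(sin α − sin β))/8 = 0.133213; p = 2π − arccos c = 4.845999 rad; φ = atan2(cos β − cos α, d + sin α − sin β) = -0.520046 rad; t = (φ − α + p/2) mod 2π = 3.128947 rad, q = (β − α − t + p) mod 2π = 5.841265 rad → L = 1.85·(3.128947 + 4.845999 + 5.841265) = 1.85·13.816211 = 25.559990 m
Shortest: LSL with L = 12.501410 m ≈ 12.5014 m
Convert LSL to answer units (arcs ×180/π): t = 0.705947·180/π = 40.4478°, p = ρ·p = 1.85·2.633306 = 4.8716 m, q = 3.418266·180/π = 195.8522°, L = 12.5014 m.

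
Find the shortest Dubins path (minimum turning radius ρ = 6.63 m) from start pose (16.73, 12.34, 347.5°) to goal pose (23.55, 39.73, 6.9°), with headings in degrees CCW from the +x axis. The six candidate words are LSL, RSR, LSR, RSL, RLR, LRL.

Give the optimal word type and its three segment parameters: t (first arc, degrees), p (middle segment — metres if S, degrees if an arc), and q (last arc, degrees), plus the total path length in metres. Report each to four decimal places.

Let ψ = atan2(Δy, Δx) = atan2(27.39, 6.82) = 76.0179° be the start→goal bearing.
Normalize: d = |goal − start| / ρ = 28.226309/6.63 = 4.257362, α = (θ_start − ψ) mod 360° = 271.4821° = 4.738256 rad, β = (θ_goal − ψ) mod 360° = 290.8821° = 5.076850 rad.
Common terms: sin α = -0.999665, cos α = 0.025864, sin β = -0.934316, cos β = 0.356446, cos(α−β) = 0.943223, d² = 18.125129. Work in radians in the unit-radius frame; every candidate has L = ρ·(t + p + q).
LSL: p² = 2 + d² − 2cos(α−β) + 2d(sin α − sin β) = 17.682251; p = √p² = 4.205027; φ = atan2(cos β − cos α, d + sin α − sin β) = 0.078697 rad; t = (φ − α) mod 2π = 1.623626 rad, q = (β − φ) mod 2π = 4.998153 rad → L = 6.63·(1.623626 + 4.205027 + 4.998153) = 6.63·10.826806 = 71.781724 m
RSR: p² = 2 + d² − 2cos(α−β) + 2d(sin β − sin α) = 18.795117; p = √p² = 4.335334; φ = atan2(cos α − cos β, d − sin α + sin β) = -0.076327 rad; t = (α − φ) mod 2π = 4.814583 rad, q = (φ − β) mod 2π = 1.130008 rad → L = 6.63·(4.814583 + 4.335334 + 1.130008) = 6.63·10.279925 = 68.155903 m
LSR: p² = d² − 2 + 2cos(α−β) + 2d(sin α + sin β) = 1.544258; p = √p² = 1.242682; φ = atan2(−cos α − cos β, d + sin α + sin β) − atan2(−2, p) = 0.851745 rad; t = (φ − α) mod 2π = 2.396674 rad, q = (φ − β) mod 2π = 2.058080 rad → L = 6.63·(2.396674 + 1.242682 + 2.058080) = 6.63·5.697436 = 37.773998 m
RSL: p² = d² − 2 + 2cos(α−β) − 2d(sin α + sin β) = 34.478892; p = √p² = 5.871873; φ = atan2(cos α + cos β, d − sin α − sin β) − atan2(2, p) = -0.266611 rad; t = (α − φ) mod 2π = 5.004868 rad, q = (β − φ) mod 2π = 5.343462 rad → L = 6.63·(5.004868 + 5.871873 + 5.343462) = 6.63·16.220202 = 107.539942 m
RLR: c = (6 − d² + 2cos(α−β) + 2d(sin α − sin β))/8 = -1.349390, |c| > 1 → infeasible
LRL: c = (6 − d² + 2cos(α−β) − 2d(sin α − sin β))/8 = -1.210281, |c| > 1 → infeasible
Shortest: LSR with L = 37.773998 m ≈ 37.7740 m
Convert LSR to answer units (arcs ×180/π): t = 2.396674·180/π = 137.3193°, p = ρ·p = 6.63·1.242682 = 8.2390 m, q = 2.058080·180/π = 117.9193°, L = 37.7740 m.

LSR: t = 137.3193°, p = 8.2390 m, q = 117.9193°, L = 37.7740 m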